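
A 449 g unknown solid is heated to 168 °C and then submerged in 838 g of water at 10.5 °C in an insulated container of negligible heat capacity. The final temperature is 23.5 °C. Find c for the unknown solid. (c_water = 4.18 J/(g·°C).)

m_s c (T_s − T_f) = m_water c_water (T_f − T_0):
449·c·(168 − 23.5) = 838·4.18·(23.5 − 10.5)
64880 c = 45537  ⇒  c ≈ 0.7019 J/(g·°C)

c ≈ 0.702 J/(g·°C)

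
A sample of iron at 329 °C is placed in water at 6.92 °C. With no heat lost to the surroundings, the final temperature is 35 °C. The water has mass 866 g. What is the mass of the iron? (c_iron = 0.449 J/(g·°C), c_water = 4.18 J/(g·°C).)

Heat lost by the iron = heat gained by the water:
m×0.449×(329 − 35) = 866×4.18×(35 − 6.92)
132.01 m = 101646  ⇒  m ≈ 770 g

m ≈ 770 g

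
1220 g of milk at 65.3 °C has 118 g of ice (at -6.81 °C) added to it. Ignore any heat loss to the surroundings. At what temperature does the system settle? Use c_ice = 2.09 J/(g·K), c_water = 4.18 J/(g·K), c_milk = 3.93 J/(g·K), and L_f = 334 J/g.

Energy balance with sensible and latent terms:
warm ice to 0 °C: 118·2.09·(0 − (-6.81)) = 1679.5; melt ice: 118·334 = 39412; warm the meltwater: 493.24 T; milk: 4794.6(T − 65.3)
5287.8 T = 313087 − 41091 = 271996
T ≈ 51.44 °C. Since T > 0 °C, the all-ice-melts assumption holds.

T_f ≈ 51.4 °C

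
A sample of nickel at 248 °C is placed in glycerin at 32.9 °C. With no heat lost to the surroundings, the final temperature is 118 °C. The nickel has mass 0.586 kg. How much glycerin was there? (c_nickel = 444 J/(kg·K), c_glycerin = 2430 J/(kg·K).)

Net heat exchanged in the isolated system is zero:
0.586×444×(118 − 248) + m×2430×(118 − 32.9) = 0
206793 m = 33824
m = 33824/206793 ≈ 0.1636 kg

m ≈ 0.164 kg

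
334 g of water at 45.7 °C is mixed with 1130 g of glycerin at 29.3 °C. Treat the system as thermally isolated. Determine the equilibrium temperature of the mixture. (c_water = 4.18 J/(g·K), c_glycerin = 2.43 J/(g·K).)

T_f ≈ 34.8 °C

Let T be the final temperature. ΣQ_i = 0:
334·4.18·(T − 45.7) + 1130·2.43·(T − 29.3) = 0
1396.1(T − 45.7) + 2745.9(T − 29.3) = 0
(1396.1 + 2745.9) T = 1396.1·45.7 + 2745.9·29.3
T = 144258/4142 ≈ 34.83 °C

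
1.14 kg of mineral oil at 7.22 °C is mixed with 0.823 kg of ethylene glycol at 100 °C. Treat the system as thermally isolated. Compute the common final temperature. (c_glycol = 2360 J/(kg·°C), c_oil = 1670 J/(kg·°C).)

T_f ≈ 54.1 °C

T_f is the heat-capacity-weighted average of the initial temperatures:
T_f = (1942.3·100 + 1903.8·7.22) / (1942.3 + 1903.8)
    = 207973 / 3846.1 ≈ 54.07 °C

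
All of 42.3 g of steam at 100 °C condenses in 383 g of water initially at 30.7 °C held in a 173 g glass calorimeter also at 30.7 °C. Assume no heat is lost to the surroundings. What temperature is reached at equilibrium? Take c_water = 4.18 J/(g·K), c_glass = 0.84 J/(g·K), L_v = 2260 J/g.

T_f ≈ 86.8 °C

Energy conservation, ΣQ = 0:
steam→water at 100 °C releases m L_v = 42.3·2260 = 95598
  condensed water 100 °C→T: 176.81(T − 100)
  water warms: 383·4.18·(T − 30.7) = 1600.9(T − 30.7)
  glass cup: 173·0.84·(T − 30.7) = 145.32(T − 30.7)
1923.1 T = 95598 + 17681 + 53610 = 166890
T ≈ 86.78 °C — below 100 °C, confirming all the steam condensed.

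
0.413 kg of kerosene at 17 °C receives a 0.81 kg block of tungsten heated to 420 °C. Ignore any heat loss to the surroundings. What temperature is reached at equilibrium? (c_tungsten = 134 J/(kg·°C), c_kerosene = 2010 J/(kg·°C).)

Net heat exchanged in the isolated system is zero:
0.81×134×(T − 420) + 0.413×2010×(T − 17) = 0
108.54(T − 420) + 830.13(T − 17) = 0
938.67 T = 59699
T = 59699/938.67 ≈ 63.60 °C

T_f ≈ 63.6 °C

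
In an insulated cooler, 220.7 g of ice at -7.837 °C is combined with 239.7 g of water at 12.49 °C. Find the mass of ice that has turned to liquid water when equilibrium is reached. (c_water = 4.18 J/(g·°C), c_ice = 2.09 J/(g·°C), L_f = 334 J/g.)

m_melted ≈ 26.6 g

Cooling the water to 0 °C releases 239.7×4.18×12.49 = 12514 J.
Of that, 220.7×2.09×7.837 = 3614.9 J goes to bring the ice to 0 °C, leaving 8899.4 J.
Fully melting the ice requires m_ice L_f = 220.7×334 = 73714 J.
Since 8899.4 < 73714 J, not all the ice melts; equilibrium is at 0 °C.
Mass melted = 8899.4/334 ≈ 26.64 g.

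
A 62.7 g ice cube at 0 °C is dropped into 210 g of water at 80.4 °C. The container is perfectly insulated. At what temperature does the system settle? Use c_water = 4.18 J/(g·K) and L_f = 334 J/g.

T_f ≈ 43.5 °C

Net heat exchanged in the isolated system is zero:
melt ice: 62.7×334 = 20942; warm the meltwater: 262.09 T; water: 877.8(T − 80.4)
1139.9 T = 70575 − 20942 = 49633
T ≈ 43.54 °C (positive, so assuming full melt was valid).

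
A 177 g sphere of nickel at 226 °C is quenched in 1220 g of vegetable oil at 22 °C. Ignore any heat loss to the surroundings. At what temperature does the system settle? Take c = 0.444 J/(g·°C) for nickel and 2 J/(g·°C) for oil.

T_f ≈ 28.4 °C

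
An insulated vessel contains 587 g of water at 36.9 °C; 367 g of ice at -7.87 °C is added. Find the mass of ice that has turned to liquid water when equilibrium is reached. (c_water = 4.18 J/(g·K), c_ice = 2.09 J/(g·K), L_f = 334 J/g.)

m_melted ≈ 253 g

Cooling the water to 0 °C releases 587·4.18·36.9 = 90540 J.
Of that, 367·2.09·7.87 = 6036.5 J goes to bring the ice to 0 °C, leaving 84504 J.
To melt every bit of ice: 367·334 = 122578 J.
84504 J < 122578 J, so only part of the ice melts and the system sits at 0 °C.
Mass melted = 84504/334 ≈ 253 g.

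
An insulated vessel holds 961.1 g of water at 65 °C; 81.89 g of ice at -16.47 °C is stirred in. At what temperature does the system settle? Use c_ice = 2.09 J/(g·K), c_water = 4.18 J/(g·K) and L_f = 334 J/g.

Let T be the final temperature. ΣQ_i = 0:
warm ice to 0 °C: 81.89×2.09×(0 − (-16.47)) = 2818.8; fusion: m_ice L_f = 81.89×334 = 27351; meltwater 0→T: 81.89×4.18×T = 342.3 T; water cools: 961.1×4.18×(T − 65) = 4017.4(T − 65)
4359.7 T = 261131 − 30170 = 230961
T ≈ 52.98 °C — above 0 °C, consistent with complete melting.

T_f ≈ 53.0 °C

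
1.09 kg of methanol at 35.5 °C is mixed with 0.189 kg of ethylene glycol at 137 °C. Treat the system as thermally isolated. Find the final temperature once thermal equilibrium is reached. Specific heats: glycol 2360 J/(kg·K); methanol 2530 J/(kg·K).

T_f ≈ 49.6 °C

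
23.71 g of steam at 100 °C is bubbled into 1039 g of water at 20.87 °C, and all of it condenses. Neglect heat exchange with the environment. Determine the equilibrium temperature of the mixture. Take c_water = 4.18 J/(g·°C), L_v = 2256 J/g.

T_f ≈ 34.7 °C

Energy balance with sensible and latent terms:
steam→water at 100 °C releases m L_v = 23.71·2256 = 53490; condensed water 100 °C→T: 99.11(T − 100); original water: 4343(T − 20.87)
4442.1 T = 53490 + 9910.8 + 90639 = 154039
T ≈ 34.68 °C — below 100 °C, confirming all the steam condensed.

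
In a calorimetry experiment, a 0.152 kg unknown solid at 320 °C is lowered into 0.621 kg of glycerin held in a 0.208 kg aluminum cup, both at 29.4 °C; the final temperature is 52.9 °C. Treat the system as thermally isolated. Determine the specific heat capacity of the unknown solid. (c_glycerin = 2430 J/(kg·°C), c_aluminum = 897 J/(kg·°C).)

c ≈ 981 J/(kg·°C)

Heat gained plus heat lost sum to zero:
0.152·c·(52.9 − 320) + 0.621·2430·(52.9 − 29.4) + 0.208·897·(52.9 − 29.4) = 0
-40.6 c = -39847
c = -39847/-40.6 ≈ 981.5 J/(kg·°C)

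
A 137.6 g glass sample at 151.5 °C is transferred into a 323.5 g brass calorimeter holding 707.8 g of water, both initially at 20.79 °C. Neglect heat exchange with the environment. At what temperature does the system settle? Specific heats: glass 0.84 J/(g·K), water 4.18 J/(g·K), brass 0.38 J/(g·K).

T_f ≈ 25.5 °C

T_f = Σ m_i c_i T_i / Σ m_i c_i:
T_f = (115.58*151.5 + 2958.6*20.79 + 122.93*20.79) / (115.58 + 2958.6 + 122.93)
    = 81576 / 3197.1 ≈ 25.52 °C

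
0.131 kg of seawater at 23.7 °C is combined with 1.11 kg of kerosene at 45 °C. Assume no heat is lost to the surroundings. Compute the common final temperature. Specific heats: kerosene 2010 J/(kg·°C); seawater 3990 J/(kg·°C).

T_f ≈ 41.0 °C

Energy conservation, ΣQ = 0:
1.11×2010×(T − 45) + 0.131×3990×(T − 23.7) = 0
2231.1(T − 45) + 522.69(T − 23.7) = 0
(2231.1 + 522.69) T = 2231.1×45 + 522.69×23.7
T = 112787 / 2753.8 = 41 °C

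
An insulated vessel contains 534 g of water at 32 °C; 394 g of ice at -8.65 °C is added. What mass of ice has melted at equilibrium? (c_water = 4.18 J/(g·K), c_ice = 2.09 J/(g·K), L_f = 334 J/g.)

m_melted ≈ 193 g

Cooling the water to 0 °C releases 534·4.18·32 = 71428 J.
Of that, 394·2.09·8.65 = 7122.9 J goes to bring the ice to 0 °C, leaving 64305 J.
Fully melting the ice requires m_ice L_f = 394·334 = 131596 J.
That's not enough to melt it all — equilibrium is at 0 °C with ice remaining.
m_melt = 64305 / L_f = 192.5 g.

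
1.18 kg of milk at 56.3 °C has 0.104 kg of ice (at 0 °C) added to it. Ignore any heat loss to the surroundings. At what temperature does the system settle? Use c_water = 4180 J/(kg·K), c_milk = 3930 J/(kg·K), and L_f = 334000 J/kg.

Conservation of energy gives ΣQ = 0:
melt ice: 0.104×334000 = 34736
  warm the meltwater: 434.72 T
  milk: 4637.4(T − 56.3)
5072.1 T = 261086 − 34736 = 226350
T ≈ 44.63 °C. Since T > 0 °C, the all-ice-melts assumption holds.

T_f ≈ 44.6 °C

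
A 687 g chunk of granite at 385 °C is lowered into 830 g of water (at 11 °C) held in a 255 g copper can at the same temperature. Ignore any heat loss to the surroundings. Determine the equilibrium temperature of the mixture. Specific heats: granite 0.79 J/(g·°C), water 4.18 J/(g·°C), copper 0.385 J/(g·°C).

T_f ≈ 60.4 °C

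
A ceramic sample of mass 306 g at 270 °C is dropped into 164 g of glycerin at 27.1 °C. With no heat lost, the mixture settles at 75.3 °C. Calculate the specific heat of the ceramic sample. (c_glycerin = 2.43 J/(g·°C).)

c ≈ 0.322 J/(g·°C)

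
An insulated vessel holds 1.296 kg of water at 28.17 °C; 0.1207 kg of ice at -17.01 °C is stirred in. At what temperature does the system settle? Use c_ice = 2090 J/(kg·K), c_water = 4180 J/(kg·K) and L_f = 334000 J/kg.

Taking heat into each body as positive, Σ m c ΔT = 0:
warm ice to 0 °C: 0.1207·2090·(0 − (-17.01)) = 4291
  latent heat to melt: 0.1207·334000 = 40314
  meltwater 0→T: 0.1207·4180·T = 504.53 T
  water cools: 1.296·4180·(T − 28.17) = 5417.3(T − 28.17)
5921.8 T = 152605 − 44605 = 108000
T ≈ 18.24 °C — above 0 °C, consistent with complete melting.

T_f ≈ 18.2 °C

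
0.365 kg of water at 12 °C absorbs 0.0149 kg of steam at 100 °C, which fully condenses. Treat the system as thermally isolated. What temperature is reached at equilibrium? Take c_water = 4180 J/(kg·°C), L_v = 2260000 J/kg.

Energy balance with sensible and latent terms:
condense steam: −0.0149·2260000 = −33674
  condensed water 100 °C→T: 62.28(T − 100)
  water warms: 0.365·4180·(T − 12) = 1525.7(T − 12)
1588 T = 33674 + 6228.2 + 18308 = 58211
T ≈ 36.66 °C, under the boiling point, so the assumption holds.

T_f ≈ 36.7 °C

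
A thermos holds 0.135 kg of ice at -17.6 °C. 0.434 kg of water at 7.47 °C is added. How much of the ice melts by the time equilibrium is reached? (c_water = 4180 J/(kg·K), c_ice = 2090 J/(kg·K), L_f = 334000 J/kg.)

m_melted ≈ 0.0257 kg

Cooling the water to 0 °C releases 0.434·4180·7.47 = 13551 J.
Of that, 0.135·2090·17.6 = 4965.8 J goes to bring the ice to 0 °C, leaving 8585.6 J.
Melting all 0.135 kg of ice would need 0.135·334000 = 45090 J.
That's not enough to melt it all — equilibrium is at 0 °C with ice remaining.
Mass melted = 8585.6/334000 ≈ 0.02571 kg.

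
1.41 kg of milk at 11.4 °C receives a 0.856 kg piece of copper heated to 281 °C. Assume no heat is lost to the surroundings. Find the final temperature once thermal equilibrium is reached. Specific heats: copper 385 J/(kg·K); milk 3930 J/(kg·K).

T_f ≈ 26.5 °C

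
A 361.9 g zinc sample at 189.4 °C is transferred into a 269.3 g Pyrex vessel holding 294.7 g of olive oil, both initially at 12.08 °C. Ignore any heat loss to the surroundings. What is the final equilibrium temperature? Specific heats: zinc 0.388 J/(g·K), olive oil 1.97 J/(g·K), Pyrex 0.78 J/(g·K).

T_f ≈ 38.8 °C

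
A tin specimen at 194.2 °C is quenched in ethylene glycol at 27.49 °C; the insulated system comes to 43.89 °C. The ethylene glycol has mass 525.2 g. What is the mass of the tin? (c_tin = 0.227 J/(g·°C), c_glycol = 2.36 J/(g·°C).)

Setting the total heat transfer to zero:
m·0.227·(43.89 − 194.2) + 525.2·2.36·(43.89 − 27.49) = 0
-34.12 m = -20327
m = -20327/-34.12 ≈ 595.8 g

m ≈ 596 g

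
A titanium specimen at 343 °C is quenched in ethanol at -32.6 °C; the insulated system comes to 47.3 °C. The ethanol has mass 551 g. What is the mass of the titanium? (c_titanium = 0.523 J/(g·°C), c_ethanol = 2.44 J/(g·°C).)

Net heat exchanged in the isolated system is zero:
m·0.523·(47.3 − 343) + 551·2.44·(47.3 − (-32.6)) = 0
-154.65 m = -107421
m = -107421/-154.65 ≈ 694.6 g

m ≈ 695 g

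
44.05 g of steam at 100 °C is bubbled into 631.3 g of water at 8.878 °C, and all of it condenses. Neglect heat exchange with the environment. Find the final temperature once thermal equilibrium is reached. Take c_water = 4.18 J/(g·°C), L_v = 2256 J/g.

Let T be the final temperature. ΣQ_i = 0:
steam→water at 100 °C releases m L_v = 44.05×2256 = 99377; condensate cools 100→T: 44.05×4.18×(T − 100) = 184.13(T − 100); original water: 2638.8(T − 8.878)
2823 T = 99377 + 18413 + 23428 = 141217
T ≈ 50.02 °C (< 100 °C, so full condensation is consistent).

T_f ≈ 50.0 °C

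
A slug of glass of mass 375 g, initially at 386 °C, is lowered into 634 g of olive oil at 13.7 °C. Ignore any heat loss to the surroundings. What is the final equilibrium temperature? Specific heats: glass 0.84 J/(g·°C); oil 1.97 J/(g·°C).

T_f ≈ 88.7 °C

T_f is the heat-capacity-weighted average of the initial temperatures:
T_f = (315×386 + 1249×13.7) / (315 + 1249)
    = 138701 / 1564 ≈ 88.68 °C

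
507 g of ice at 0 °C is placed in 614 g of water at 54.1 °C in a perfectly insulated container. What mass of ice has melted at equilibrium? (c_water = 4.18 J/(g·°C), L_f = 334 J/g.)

m_melted ≈ 416 g

Water can give up m c ΔT = 614·4.18·54.1 = 138849 J before reaching 0 °C.
Melting all 507 g of ice would need 507·334 = 169338 J.
Since 138849 < 169338 J, not all the ice melts; equilibrium is at 0 °C.
m_melted·334 = 138849  ⇒  m_melted ≈ 415.7 g.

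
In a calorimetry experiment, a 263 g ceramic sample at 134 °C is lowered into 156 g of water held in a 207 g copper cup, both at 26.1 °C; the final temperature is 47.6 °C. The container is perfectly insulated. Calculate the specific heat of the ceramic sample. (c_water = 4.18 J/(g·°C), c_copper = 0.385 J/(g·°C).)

c ≈ 0.692 J/(g·°C)

Setting the total heat transfer to zero:
263·c·(47.6 − 134) + 156·4.18·(47.6 − 26.1) + 207·0.385·(47.6 − 26.1) = 0
-22723 c = -15733
c = -15733/-22723 ≈ 0.6924 J/(g·°C)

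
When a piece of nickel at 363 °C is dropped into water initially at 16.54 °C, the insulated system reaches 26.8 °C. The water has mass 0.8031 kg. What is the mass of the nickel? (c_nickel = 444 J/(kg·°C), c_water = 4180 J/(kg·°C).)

|Q_nickel| = |Q_water|:
m×444×(363 − 26.8) = 0.8031×4180×(26.8 − 16.54)
149273 m = 34442  ⇒  m ≈ 0.2307 kg

m ≈ 0.231 kg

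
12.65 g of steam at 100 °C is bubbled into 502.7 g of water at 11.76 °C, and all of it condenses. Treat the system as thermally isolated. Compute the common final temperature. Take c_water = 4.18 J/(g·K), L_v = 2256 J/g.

T_f ≈ 27.2 °C

Taking heat into each body as positive, Σ m c ΔT = 0:
steam→water at 100 °C releases m L_v = 12.65·2256 = 28538
  condensate cools 100→T: 12.65·4.18·(T − 100) = 52.88(T − 100)
  original water: 2101.3(T − 11.76)
2154.2 T = 28538 + 5287.7 + 24711 = 58537
T ≈ 27.17 °C — below 100 °C, confirming all the steam condensed.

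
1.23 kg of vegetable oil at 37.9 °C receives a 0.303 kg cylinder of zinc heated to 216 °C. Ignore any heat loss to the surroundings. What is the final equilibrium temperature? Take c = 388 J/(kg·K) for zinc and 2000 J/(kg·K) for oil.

T_f ≈ 46.0 °C

Let T be the final temperature. ΣQ_i = 0:
0.303·388·(T − 216) + 1.23·2000·(T − 37.9) = 0
117.56(T − 216) + 2460(T − 37.9) = 0
2577.6 T = 118628
T = 118628/2577.6 ≈ 46.02 °C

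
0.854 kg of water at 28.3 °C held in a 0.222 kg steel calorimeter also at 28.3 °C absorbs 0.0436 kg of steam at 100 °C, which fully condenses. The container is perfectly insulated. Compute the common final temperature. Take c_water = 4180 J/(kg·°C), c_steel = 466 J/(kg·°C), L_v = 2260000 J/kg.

Heat gained plus heat lost sum to zero:
steam→water at 100 °C releases m L_v = 0.0436·2260000 = 98536; condensate cools 100→T: 0.0436·4180·(T − 100) = 182.25(T − 100); water warms: 0.854·4180·(T − 28.3) = 3569.7(T − 28.3); cup: 103.45(T − 28.3)
3855.4 T = 98536 + 18225 + 103951 = 220712
T ≈ 57.25 °C (< 100 °C, so full condensation is consistent).

T_f ≈ 57.2 °C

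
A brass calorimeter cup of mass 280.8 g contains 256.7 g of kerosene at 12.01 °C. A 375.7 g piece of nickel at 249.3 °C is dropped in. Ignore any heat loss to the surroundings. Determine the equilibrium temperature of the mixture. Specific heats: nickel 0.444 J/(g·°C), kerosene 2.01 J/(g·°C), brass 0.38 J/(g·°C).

T_f ≈ 62.1 °C

With ΣQ=0 the equilibrium temperature is the m·c-weighted mean:
T_f = (166.81×249.3 + 515.97×12.01 + 106.7×12.01) / (166.81 + 515.97 + 106.7)
    = 49064 / 789.48 ≈ 62.15 °C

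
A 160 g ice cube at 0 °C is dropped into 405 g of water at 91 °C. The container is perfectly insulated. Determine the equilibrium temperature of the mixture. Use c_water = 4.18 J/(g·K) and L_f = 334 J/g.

T_f ≈ 42.6 °C

Energy conservation, ΣQ = 0:
fusion: m_ice L_f = 160×334 = 53440; warm the meltwater: 668.8 T; water: 1692.9(T − 91)
2361.7 T = 154054 − 53440 = 100614
T ≈ 42.60 °C. Since T > 0 °C, the all-ice-melts assumption holds.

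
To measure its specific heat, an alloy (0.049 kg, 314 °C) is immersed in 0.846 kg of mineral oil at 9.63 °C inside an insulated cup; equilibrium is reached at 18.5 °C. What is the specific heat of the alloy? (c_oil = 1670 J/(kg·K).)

Let T be the final temperature. ΣQ_i = 0:
0.049×c×(18.5 − 314) + 0.846×1670×(18.5 − 9.63) = 0
-14.48 c = -12532
c = -12532/-14.48 ≈ 865.5 J/(kg·K)

c ≈ 865 J/(kg·K)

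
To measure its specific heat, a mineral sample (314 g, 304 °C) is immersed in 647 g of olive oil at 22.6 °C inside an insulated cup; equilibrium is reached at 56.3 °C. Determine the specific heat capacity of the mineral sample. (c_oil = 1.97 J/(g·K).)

c ≈ 0.552 J/(g·K)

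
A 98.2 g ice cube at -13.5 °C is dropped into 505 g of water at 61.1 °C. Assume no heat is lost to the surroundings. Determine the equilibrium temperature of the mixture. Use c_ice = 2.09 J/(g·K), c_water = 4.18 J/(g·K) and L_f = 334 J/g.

Taking heat into each body as positive, Σ m c ΔT = 0:
warm ice to 0 °C: 98.2·2.09·(0 − (-13.5)) = 2770.7; fusion: m_ice L_f = 98.2·334 = 32799; meltwater 0→T: 98.2·4.18·T = 410.48 T; water cools: 505·4.18·(T − 61.1) = 2110.9(T − 61.1)
2521.4 T = 128976 − 35570 = 93406
T ≈ 37.05 °C. Since T > 0 °C, the all-ice-melts assumption holds.

T_f ≈ 37.0 °C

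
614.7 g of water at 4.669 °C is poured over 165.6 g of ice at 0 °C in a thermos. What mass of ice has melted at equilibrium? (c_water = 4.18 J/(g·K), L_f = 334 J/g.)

m_melted ≈ 35.9 g

Water can give up m c ΔT = 614.7·4.18·4.669 = 11997 J before reaching 0 °C.
Melting all 165.6 g of ice would need 165.6·334 = 55310 J.
That's not enough to melt it all — equilibrium is at 0 °C with ice remaining.
m_melted·334 = 11997  ⇒  m_melted ≈ 35.92 g.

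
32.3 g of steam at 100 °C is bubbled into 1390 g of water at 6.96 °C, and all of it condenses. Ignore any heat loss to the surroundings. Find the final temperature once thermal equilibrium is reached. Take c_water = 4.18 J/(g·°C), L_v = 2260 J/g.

T_f ≈ 21.4 °C

Taking heat into each body as positive, Σ m c ΔT = 0:
latent heat released on condensation: 32.3×2260 = 72998
  condensate cools 100→T: 32.3×4.18×(T − 100) = 135.01(T − 100)
  original water: 5810.2(T − 6.96)
5945.2 T = 72998 + 13501 + 40439 = 126938
T ≈ 21.35 °C (< 100 °C, so full condensation is consistent).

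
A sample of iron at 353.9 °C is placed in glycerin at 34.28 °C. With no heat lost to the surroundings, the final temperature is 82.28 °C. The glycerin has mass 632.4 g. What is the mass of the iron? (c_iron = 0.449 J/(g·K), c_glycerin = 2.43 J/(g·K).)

m ≈ 605 g

Taking heat into each body as positive, Σ m c ΔT = 0:
m·0.449·(82.28 − 353.9) + 632.4·2.43·(82.28 − 34.28) = 0
-121.96 m = -73763
m = -73763/-121.96 ≈ 604.8 g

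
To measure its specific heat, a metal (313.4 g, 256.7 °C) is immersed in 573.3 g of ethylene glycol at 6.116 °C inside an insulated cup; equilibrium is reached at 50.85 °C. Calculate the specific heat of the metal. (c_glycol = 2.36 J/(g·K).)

Heat lost by the metal = heat gained by the glycol:
313.4×c×(256.7 − 50.85) = 573.3×2.36×(50.85 − 6.116)
64513 c = 60525  ⇒  c ≈ 0.9382 J/(g·K)

c ≈ 0.938 J/(g·K)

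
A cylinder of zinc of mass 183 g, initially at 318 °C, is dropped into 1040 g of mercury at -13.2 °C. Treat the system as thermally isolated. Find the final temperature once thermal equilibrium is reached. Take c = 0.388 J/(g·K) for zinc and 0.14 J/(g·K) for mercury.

Setting the total heat transfer to zero:
183×0.388×(T − 318) + 1040×0.14×(T − (-13.2)) = 0
71(T − 318) + 145.6(T − (-13.2)) = 0
(71 + 145.6) T = 71×318 + 145.6×(-13.2)
T = 20657/216.6 ≈ 95.37 °C

T_f ≈ 95.4 °C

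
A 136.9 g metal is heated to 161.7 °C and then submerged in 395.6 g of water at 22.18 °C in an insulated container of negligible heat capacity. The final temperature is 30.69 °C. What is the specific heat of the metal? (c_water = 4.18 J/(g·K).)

Net heat exchanged in the isolated system is zero:
136.9·c·(30.69 − 161.7) + 395.6·4.18·(30.69 − 22.18) = 0
-17935 c = -14072
c = -14072/-17935 ≈ 0.7846 J/(g·K)

c ≈ 0.785 J/(g·K)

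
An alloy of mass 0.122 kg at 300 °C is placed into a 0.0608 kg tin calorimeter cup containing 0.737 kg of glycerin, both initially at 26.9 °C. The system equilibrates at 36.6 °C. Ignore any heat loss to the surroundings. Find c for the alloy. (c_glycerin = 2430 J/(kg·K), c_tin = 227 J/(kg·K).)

Heat gained plus heat lost sum to zero:
0.122·c·(36.6 − 300) + 0.737·2430·(36.6 − 26.9) + 0.0608·227·(36.6 − 26.9) = 0
-32.13 c = -17506
c = -17506/-32.13 ≈ 544.8 J/(kg·K)

c ≈ 545 J/(kg·K)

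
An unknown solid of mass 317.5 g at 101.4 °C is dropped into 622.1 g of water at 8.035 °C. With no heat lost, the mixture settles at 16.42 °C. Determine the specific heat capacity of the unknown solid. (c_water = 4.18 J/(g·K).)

Let T be the final temperature. ΣQ_i = 0:
317.5·c·(16.42 − 101.4) + 622.1·4.18·(16.42 − 8.035) = 0
-26981 c = -21804
c = -21804/-26981 ≈ 0.8081 J/(g·K)

c ≈ 0.808 J/(g·K)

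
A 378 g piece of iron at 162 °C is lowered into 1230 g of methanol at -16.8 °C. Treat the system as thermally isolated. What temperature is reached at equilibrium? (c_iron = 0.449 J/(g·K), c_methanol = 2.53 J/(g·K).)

T_f ≈ -7.6 °C

Conservation of energy gives ΣQ = 0:
378·0.449·(T − 162) + 1230·2.53·(T − (-16.8)) = 0
169.72(T − 162) + 3111.9(T − (-16.8)) = 0
3281.6 T = -24785
T = -24785 / 3281.6 = -7.55 °C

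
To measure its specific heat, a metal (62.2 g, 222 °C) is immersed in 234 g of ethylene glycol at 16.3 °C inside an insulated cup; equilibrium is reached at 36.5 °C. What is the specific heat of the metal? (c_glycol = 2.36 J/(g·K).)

c ≈ 0.967 J/(g·K)

Heat lost by the metal = heat gained by the glycol:
62.2·c·(222 − 36.5) = 234·2.36·(36.5 − 16.3)
11538 c = 11155  ⇒  c ≈ 0.9668 J/(g·K)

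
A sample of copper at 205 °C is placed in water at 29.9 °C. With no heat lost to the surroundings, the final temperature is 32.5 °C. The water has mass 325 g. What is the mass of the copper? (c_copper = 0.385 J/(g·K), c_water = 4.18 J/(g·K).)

m ≈ 53.2 g

Heat lost by the copper = heat gained by the water:
m×0.385×(205 − 32.5) = 325×4.18×(32.5 − 29.9)
66.41 m = 3532.1  ⇒  m ≈ 53.18 g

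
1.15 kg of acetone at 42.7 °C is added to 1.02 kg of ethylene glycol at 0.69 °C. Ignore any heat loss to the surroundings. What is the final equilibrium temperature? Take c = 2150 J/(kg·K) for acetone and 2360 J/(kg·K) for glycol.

T_f ≈ 22.0 °C

Heat lost by the acetone equals heat gained by the glycol:
1.15·2150·(42.7 − T) = 1.02·2360·(T − 0.69)
2472.5(42.7 − T) = 2407.2(T − 0.69)
4879.7 T = 107237  ⇒  T ≈ 21.98 °C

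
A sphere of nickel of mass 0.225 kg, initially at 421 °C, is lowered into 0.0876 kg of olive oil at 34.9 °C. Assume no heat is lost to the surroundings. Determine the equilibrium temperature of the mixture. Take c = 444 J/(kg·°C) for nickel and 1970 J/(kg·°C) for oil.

T_f ≈ 176.5 °C

|Q_nickel| = |Q_oil|:
0.225*444*(421 − T) = 0.0876*1970*(T − 34.9)
99.9(421 − T) = 172.57(T − 34.9)
272.47 T = 48081  ⇒  T ≈ 176.46 °C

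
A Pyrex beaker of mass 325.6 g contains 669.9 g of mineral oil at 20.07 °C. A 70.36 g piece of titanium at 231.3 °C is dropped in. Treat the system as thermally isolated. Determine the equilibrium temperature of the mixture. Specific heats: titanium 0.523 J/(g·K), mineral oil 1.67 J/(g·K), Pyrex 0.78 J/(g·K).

T_f ≈ 25.6 °C

Heat gained plus heat lost sum to zero:
70.36×0.523×(T − 231.3) + 669.9×1.67×(T − 20.07) + 325.6×0.78×(T − 20.07) = 0
36.8(T − 231.3) + 1118.7(T − 20.07) + 253.97(T − 20.07) = 0
1409.5 T = 36062
T ≈ 25.58 °C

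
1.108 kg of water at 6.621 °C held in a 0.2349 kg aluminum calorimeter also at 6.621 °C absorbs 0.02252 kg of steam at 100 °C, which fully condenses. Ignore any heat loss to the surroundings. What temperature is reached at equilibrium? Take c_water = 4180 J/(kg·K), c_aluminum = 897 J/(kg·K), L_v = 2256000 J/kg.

Sum of m c ΔT and latent-heat terms is zero:
steam→water at 100 °C releases m L_v = 0.02252·2256000 = 50805; condensed water 100 °C→T: 94.13(T − 100); original water: 4631.4(T − 6.621); cup: 210.71(T − 6.621)
4936.3 T = 50805 + 9413.4 + 32060 = 92278
T ≈ 18.69 °C — below 100 °C, confirming all the steam condensed.

T_f ≈ 18.7 °C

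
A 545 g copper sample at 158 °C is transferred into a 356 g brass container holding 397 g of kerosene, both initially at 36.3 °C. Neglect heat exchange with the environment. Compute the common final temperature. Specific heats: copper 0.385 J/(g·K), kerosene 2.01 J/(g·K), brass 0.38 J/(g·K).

T_f ≈ 58.6 °C

Net heat exchanged in the isolated system is zero:
545·0.385·(T − 158) + 397·2.01·(T − 36.3) + 356·0.38·(T − 36.3) = 0
209.83(T − 158) + 797.97(T − 36.3) + 135.28(T − 36.3) = 0
(209.83 + 797.97 + 135.28) T = 209.83·158 + 797.97·36.3 + 135.28·36.3
T = 67029 / 1143.1 = 58.6 °C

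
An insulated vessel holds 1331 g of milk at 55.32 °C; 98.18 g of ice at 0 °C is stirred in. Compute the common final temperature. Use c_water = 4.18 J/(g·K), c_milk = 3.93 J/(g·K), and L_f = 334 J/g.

Sum of m c ΔT and latent-heat terms is zero:
melt ice: 98.18×334 = 32792; meltwater 0→T: 98.18×4.18×T = 410.39 T; milk cools: 1331×3.93×(T − 55.32) = 5230.8(T − 55.32)
5641.2 T = 289370 − 32792 = 256577
T ≈ 45.48 °C. Since T > 0 °C, the all-ice-melts assumption holds.

T_f ≈ 45.5 °C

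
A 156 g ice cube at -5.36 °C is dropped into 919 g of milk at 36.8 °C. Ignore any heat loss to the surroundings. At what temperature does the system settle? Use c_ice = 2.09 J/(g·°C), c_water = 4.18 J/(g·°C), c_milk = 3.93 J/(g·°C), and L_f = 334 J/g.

T_f ≈ 18.5 °C

Let T be the final temperature. ΣQ_i = 0:
ice -5.36→0 °C: 156×2.09×5.36 = 1747.6
  melt ice: 156×334 = 52104
  warm the meltwater: 652.08 T
  milk: 3611.7(T − 36.8)
4263.8 T = 132909 − 53852 = 79058
T ≈ 18.54 °C — above 0 °C, consistent with complete melting.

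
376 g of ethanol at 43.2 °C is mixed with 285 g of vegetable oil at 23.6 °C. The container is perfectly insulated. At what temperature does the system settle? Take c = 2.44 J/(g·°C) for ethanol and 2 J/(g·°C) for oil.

T_f is the heat-capacity-weighted average of the initial temperatures:
T_f = (917.44·43.2 + 570·23.6) / (917.44 + 570)
    = 53085 / 1487.4 ≈ 35.69 °C

T_f ≈ 35.7 °C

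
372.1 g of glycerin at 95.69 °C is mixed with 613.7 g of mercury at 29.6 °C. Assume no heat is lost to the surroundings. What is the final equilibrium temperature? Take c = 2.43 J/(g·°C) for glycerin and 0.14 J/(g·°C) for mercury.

T_f ≈ 90.0 °C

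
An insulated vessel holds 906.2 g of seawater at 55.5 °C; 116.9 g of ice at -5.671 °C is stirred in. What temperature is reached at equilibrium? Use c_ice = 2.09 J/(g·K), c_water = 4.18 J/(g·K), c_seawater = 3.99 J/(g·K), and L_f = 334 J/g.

Energy balance with sensible and latent terms:
ice -5.671→0 °C: 116.9×2.09×5.671 = 1385.5
  latent heat to melt: 116.9×334 = 39045
  meltwater 0→T: 116.9×4.18×T = 488.64 T
  seawater cools: 906.2×3.99×(T − 55.5) = 3615.7(T − 55.5)
4104.4 T = 200673 − 40430 = 160243
T ≈ 39.04 °C — above 0 °C, consistent with complete melting.

T_f ≈ 39.0 °C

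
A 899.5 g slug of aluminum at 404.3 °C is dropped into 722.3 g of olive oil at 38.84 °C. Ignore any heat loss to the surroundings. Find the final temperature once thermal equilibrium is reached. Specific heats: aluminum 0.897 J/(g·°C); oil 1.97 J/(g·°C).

T_f ≈ 171.1 °C

T_f is the heat-capacity-weighted average of the initial temperatures:
T_f = (806.85×404.3 + 1422.9×38.84) / (806.85 + 1422.9)
    = 381477 / 2229.8 ≈ 171.08 °C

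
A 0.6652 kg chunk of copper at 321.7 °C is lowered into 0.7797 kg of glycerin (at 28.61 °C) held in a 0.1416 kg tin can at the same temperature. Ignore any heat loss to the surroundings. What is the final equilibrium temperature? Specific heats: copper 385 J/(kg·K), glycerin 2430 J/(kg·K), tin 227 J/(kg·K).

Setting the total heat transfer to zero:
0.6652*385*(T − 321.7) + 0.7797*2430*(T − 28.61) + 0.1416*227*(T − 28.61) = 0
256.1(T − 321.7) + 1894.7(T − 28.61) + 32.14(T − 28.61) = 0
(256.1 + 1894.7 + 32.14) T = 256.1*321.7 + 1894.7*28.61 + 32.14*28.61
T = 137514/2182.9 ≈ 63.00 °C

T_f ≈ 63.0 °C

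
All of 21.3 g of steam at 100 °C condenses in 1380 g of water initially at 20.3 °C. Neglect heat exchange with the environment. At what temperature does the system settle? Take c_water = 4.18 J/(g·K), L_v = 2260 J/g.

T_f ≈ 29.7 °C

Taking heat into each body as positive, Σ m c ΔT = 0:
latent heat released on condensation: 21.3·2260 = 48138
  condensate cools 100→T: 21.3·4.18·(T − 100) = 89.03(T − 100)
  original water: 5768.4(T − 20.3)
5857.4 T = 48138 + 8903.4 + 117099 = 174140
T ≈ 29.73 °C — below 100 °C, confirming all the steam condensed.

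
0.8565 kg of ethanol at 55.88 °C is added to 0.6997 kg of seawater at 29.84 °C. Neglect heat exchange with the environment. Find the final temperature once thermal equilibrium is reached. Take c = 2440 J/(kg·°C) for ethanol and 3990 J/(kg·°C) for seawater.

T_f ≈ 41.0 °C

Heat lost by the ethanol equals heat gained by the seawater:
0.8565*2440*(55.88 − T) = 0.6997*3990*(T − 29.84)
2089.9(55.88 − T) = 2791.8(T − 29.84)
4881.7 T = 200089  ⇒  T ≈ 40.99 °C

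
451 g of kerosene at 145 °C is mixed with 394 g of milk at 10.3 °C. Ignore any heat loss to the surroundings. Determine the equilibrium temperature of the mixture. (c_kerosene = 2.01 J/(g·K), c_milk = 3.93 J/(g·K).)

T_f ≈ 60.0 °C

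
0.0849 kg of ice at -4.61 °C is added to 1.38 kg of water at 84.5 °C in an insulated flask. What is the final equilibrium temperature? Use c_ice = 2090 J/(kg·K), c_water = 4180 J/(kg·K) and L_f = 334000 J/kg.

T_f ≈ 74.8 °C

Let T be the final temperature. ΣQ_i = 0:
warm ice to 0 °C: 0.0849×2090×(0 − (-4.61)) = 818
  latent heat to melt: 0.0849×334000 = 28357
  warm the meltwater: 354.88 T
  water cools: 1.38×4180×(T − 84.5) = 5768.4(T − 84.5)
6123.3 T = 487430 − 29175 = 458255
T ≈ 74.84 °C (positive, so assuming full melt was valid).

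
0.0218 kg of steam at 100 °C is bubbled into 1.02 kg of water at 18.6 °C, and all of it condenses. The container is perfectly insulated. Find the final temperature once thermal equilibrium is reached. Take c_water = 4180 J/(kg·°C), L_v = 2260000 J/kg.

T_f ≈ 31.6 °C

Heat gained plus heat lost sum to zero:
steam→water at 100 °C releases m L_v = 0.0218·2260000 = 49268
  condensate cools 100→T: 0.0218·4180·(T − 100) = 91.12(T − 100)
  water warms: 1.02·4180·(T − 18.6) = 4263.6(T − 18.6)
4354.7 T = 49268 + 9112.4 + 79303 = 137683
T ≈ 31.62 °C, under the boiling point, so the assumption holds.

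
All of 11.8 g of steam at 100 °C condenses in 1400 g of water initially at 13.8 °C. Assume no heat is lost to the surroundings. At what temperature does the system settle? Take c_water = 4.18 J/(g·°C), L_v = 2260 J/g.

T_f ≈ 19.0 °C

Setting the total heat transfer to zero:
condense steam: −11.8×2260 = −26668
  condensate cools 100→T: 11.8×4.18×(T − 100) = 49.32(T − 100)
  water warms: 1400×4.18×(T − 13.8) = 5852(T − 13.8)
5901.3 T = 26668 + 4932.4 + 80758 = 112358
T ≈ 19.04 °C (< 100 °C, so full condensation is consistent).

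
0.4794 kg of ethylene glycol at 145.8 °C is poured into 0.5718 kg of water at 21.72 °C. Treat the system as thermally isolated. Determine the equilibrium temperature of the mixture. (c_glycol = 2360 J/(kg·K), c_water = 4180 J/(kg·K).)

Heat lost by the glycol equals heat gained by the water:
0.4794×2360×(145.8 − T) = 0.5718×4180×(T − 21.72)
1131.4(145.8 − T) = 2390.1(T − 21.72)
3521.5 T = 216869  ⇒  T ≈ 61.58 °C

T_f ≈ 61.6 °C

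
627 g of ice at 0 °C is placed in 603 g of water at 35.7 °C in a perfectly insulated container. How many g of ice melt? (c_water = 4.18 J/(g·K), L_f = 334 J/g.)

Water can give up m c ΔT = 603·4.18·35.7 = 89983 J before reaching 0 °C.
Melting all 627 g of ice would need 627·334 = 209418 J.
89983 J < 209418 J, so only part of the ice melts and the system sits at 0 °C.
m_melted·334 = 89983  ⇒  m_melted ≈ 269.4 g.

m_melted ≈ 269 g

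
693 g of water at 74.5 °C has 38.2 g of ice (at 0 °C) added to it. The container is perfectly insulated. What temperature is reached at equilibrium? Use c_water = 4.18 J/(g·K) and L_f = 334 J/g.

Energy balance with sensible and latent terms:
latent heat to melt: 38.2×334 = 12759; meltwater 0→T: 38.2×4.18×T = 159.68 T; water cools: 693×4.18×(T − 74.5) = 2896.7(T − 74.5)
3056.4 T = 215807 − 12759 = 203048
T ≈ 66.43 °C — above 0 °C, consistent with complete melting.

T_f ≈ 66.4 °C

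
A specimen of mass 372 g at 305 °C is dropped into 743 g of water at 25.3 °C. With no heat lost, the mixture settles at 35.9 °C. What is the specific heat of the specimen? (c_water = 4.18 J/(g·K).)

c ≈ 0.329 J/(g·K)

Heat lost by the specimen = heat gained by the water:
372·c·(305 − 35.9) = 743·4.18·(35.9 − 25.3)
100105 c = 32921  ⇒  c ≈ 0.3289 J/(g·K)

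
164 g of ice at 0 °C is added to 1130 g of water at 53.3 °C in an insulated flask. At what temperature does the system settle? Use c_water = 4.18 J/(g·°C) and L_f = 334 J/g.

T_f ≈ 36.4 °C

Setting the total heat transfer to zero:
fusion: m_ice L_f = 164·334 = 54776
  warm the meltwater: 685.52 T
  water: 4723.4(T − 53.3)
5408.9 T = 251757 − 54776 = 196981
T ≈ 36.42 °C. Since T > 0 °C, the all-ice-melts assumption holds.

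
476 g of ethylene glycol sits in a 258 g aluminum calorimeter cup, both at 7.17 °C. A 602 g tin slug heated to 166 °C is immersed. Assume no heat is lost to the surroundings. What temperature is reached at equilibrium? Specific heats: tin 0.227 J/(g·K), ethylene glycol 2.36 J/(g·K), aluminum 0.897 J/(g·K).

Net heat exchanged in the isolated system is zero:
602·0.227·(T − 166) + 476·2.36·(T − 7.17) + 258·0.897·(T − 7.17) = 0
136.65(T − 166) + 1123.4(T − 7.17) + 231.43(T − 7.17) = 0
1491.4 T = 32398
T = 32398/1491.4 ≈ 21.72 °C

T_f ≈ 21.7 °C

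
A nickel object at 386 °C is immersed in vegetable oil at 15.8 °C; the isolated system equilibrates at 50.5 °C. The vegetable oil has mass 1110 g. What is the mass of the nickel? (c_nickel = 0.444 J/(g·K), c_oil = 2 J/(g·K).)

m ≈ 517 g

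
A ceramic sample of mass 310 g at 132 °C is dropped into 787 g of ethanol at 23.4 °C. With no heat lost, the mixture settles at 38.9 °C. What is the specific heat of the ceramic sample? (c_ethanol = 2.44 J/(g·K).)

Heat lost by the ceramic sample = heat gained by the ethanol:
310·c·(132 − 38.9) = 787·2.44·(38.9 − 23.4)
28861 c = 29764  ⇒  c ≈ 1.031 J/(g·K)

c ≈ 1.03 J/(g·K)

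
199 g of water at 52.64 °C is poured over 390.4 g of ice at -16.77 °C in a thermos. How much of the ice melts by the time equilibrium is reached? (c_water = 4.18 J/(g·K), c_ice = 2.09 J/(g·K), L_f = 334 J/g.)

m_melted ≈ 90.1 g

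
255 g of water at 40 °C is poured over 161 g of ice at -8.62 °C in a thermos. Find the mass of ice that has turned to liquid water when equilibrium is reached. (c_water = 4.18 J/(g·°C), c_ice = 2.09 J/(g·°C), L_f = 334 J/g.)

m_melted ≈ 119 g

Cooling the water to 0 °C releases 255·4.18·40 = 42636 J.
Of that, 161·2.09·8.62 = 2900.5 J goes to bring the ice to 0 °C, leaving 39735 J.
Fully melting the ice requires m_ice L_f = 161·334 = 53774 J.
That's not enough to melt it all — equilibrium is at 0 °C with ice remaining.
Mass melted = 39735/334 ≈ 119 g.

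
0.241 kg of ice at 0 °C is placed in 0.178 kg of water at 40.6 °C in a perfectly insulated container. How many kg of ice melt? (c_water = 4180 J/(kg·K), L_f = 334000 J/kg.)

Water can give up m c ΔT = 0.178·4180·40.6 = 30208 J before reaching 0 °C.
Melting all 0.241 kg of ice would need 0.241·334000 = 80494 J.
Since 30208 < 80494 J, not all the ice melts; equilibrium is at 0 °C.
m_melt = 30208 / L_f = 0.09044 kg.

m_melted ≈ 0.0904 kg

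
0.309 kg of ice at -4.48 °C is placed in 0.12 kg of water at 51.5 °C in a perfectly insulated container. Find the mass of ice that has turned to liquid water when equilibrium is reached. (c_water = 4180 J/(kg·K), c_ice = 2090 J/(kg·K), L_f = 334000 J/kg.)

Heat available from the water dropping to 0 °C: 0.12·4180·51.5 = 25832 J.
Warming the ice to 0 °C takes 0.309·2090·4.48 = 2893.2 J, leaving 22939 J for melting.
Melting all 0.309 kg of ice would need 0.309·334000 = 103206 J.
That's not enough to melt it all — equilibrium is at 0 °C with ice remaining.
m_melt = 22939 / L_f = 0.06868 kg.

m_melted ≈ 0.0687 kg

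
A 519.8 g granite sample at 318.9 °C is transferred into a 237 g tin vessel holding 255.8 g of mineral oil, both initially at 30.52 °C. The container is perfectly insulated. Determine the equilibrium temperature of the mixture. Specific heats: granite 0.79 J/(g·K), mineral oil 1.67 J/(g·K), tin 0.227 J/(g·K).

Net heat exchanged in the isolated system is zero:
519.8×0.79×(T − 318.9) + 255.8×1.67×(T − 30.52) + 237×0.227×(T − 30.52) = 0
891.63 T = 145633
T = 145633 / 891.63 = 163 °C

T_f ≈ 163.3 °C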